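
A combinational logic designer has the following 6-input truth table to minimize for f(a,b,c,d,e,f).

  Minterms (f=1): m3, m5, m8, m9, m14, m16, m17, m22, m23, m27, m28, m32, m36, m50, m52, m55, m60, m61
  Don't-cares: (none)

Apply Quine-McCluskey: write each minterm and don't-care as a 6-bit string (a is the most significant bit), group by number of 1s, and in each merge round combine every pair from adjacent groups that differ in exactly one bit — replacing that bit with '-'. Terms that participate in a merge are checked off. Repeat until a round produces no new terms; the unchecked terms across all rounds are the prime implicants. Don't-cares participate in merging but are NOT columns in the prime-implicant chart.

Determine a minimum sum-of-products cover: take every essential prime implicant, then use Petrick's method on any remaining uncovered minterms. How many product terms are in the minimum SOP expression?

13

[col 0] 000011, 000101, 001000*, 001001*, 001110, 010000*, 010001*, 010110*, 010111*, 011011, 011100*, 100000*, 100100*, 110010, 110100*, 110111*, 111100*, 111101*
[col 1] -10111, -11100, 00100-, 01000-, 01011-, 1-0100, 100-00, 11-100, 11110-
Prime implicants: -10111, -11100, 000011, 000101, 00100-, 001110, 01000-, 01011-, 011011, 1-0100, 100-00, 11-100, 110010, 11110-
PI chart (minterm → PIs covering it):
  3 | 000011  (sole → essential)
  5 | 000101  (sole → essential)
  8 | 00100-  (sole → essential)
  9 | 00100-  (sole → essential)
  14 | 001110  (sole → essential)
  16 | 01000-  (sole → essential)
  17 | 01000-  (sole → essential)
  22 | 01011-  (sole → essential)
  23 | -10111,01011-
  27 | 011011  (sole → essential)
  28 | -11100  (sole → essential)
  32 | 100-00  (sole → essential)
  36 | 1-0100,100-00
  50 | 110010  (sole → essential)
  52 | 1-0100,11-100
  55 | -10111  (sole → essential)
  60 | -11100,11-100,11110-
  61 | 11110-  (sole → essential)
Essential prime implicants: -10111, -11100, 000011, 000101, 00100-, 001110, 01000-, 01011-, 011011, 100-00, 110010, 11110-
Petrick residual → 1-0100
Minimum SOP uses 13 PIs: bc'def + bcde'f' + a'b'c'd'ef + a'b'c'de'f + a'b'cd'e' + a'b'cdef' + a'bc'd'e' + a'bc'de + a'bcd'ef + ac'de'f' + ab'c'e'f' + abc'd'ef' + abcde'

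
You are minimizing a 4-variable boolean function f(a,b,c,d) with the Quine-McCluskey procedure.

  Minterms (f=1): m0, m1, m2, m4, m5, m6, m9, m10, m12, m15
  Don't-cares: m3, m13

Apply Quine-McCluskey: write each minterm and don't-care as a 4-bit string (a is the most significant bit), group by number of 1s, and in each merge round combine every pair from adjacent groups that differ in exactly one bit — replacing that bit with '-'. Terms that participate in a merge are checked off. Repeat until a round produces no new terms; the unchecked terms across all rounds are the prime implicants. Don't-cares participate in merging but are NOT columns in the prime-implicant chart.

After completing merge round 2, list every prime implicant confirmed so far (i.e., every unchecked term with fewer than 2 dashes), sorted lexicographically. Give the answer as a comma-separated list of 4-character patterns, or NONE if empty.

[col 0] 0000*, 0001*, 0010*, 0011*, 0100*, 0101*, 0110*, 1001*, 1010*, 1100*, 1101*, 1111*
[col 1] -001*, -010, -100*, -101*, 0-00*, 0-01*, 0-10*, 00-0*, 00-1*, 000-*, 001-*, 01-0*, 010-*, 1-01*, 11-1, 110-*
[col 2] --01, -10-, 0--0, 0-0-, 00--
Prime implicants: --01, -010, -10-, 0--0, 0-0-, 00--, 11-1

-010, 11-1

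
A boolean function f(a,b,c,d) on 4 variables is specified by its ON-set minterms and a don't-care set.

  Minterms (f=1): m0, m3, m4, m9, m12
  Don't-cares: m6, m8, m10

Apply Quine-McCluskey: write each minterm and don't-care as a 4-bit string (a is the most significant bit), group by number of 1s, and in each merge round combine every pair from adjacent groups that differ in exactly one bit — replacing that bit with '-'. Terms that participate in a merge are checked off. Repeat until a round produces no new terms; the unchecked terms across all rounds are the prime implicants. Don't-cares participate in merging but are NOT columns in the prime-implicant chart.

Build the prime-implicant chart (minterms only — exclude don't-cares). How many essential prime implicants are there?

3

size-2^0 implicants → 0000(✓)  0011  0100(✓)  0110(✓)  1000(✓)  1001(✓)  1010(✓)  1100(✓)
size-2^1 implicants → -000(✓)  -100(✓)  0-00(✓)  01-0  1-00(✓)  10-0  100-
size-2^2 implicants → --00
Unchecked terms (primes): --00, 0011, 01-0, 10-0, 100-
Minterm coverage:
  m0 ⊆ --00 [E]
  m3 ⊆ 0011 [E]
  m4 ⊆ --00,01-0
  m9 ⊆ 100- [E]
  m12 ⊆ --00 [E]
E = {--00, 0011, 100-}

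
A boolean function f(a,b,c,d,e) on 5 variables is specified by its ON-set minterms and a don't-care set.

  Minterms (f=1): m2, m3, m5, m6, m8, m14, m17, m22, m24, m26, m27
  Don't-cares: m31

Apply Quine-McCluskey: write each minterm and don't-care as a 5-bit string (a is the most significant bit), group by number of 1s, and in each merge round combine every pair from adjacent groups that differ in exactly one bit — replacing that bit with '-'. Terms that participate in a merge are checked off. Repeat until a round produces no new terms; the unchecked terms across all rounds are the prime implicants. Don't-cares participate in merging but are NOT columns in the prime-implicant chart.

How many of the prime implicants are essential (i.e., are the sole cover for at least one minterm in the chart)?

6

Round 0: 00010✓ 00011✓ 00101 00110✓ 01000✓ 01110✓ 10001 10110✓ 11000✓ 11010✓ 11011✓ 11111✓
Round 1: -0110 -1000 0-110 00-10 0001- 11-11 110-0 1101-
PIs = {-0110, -1000, 0-110, 00-10, 0001-, 00101, 10001, 11-11, 110-0, 1101-}
Coverage chart:
  m2: 00-10,0001-
  m3: 0001- ←essential
  m5: 00101 ←essential
  m6: -0110,0-110,00-10
  m8: -1000 ←essential
  m14: 0-110 ←essential
  m17: 10001 ←essential
  m22: -0110 ←essential
  m24: -1000,110-0
  m26: 110-0,1101-
  m27: 11-11,1101-
Essential: -0110, -1000, 0-110, 0001-, 00101, 10001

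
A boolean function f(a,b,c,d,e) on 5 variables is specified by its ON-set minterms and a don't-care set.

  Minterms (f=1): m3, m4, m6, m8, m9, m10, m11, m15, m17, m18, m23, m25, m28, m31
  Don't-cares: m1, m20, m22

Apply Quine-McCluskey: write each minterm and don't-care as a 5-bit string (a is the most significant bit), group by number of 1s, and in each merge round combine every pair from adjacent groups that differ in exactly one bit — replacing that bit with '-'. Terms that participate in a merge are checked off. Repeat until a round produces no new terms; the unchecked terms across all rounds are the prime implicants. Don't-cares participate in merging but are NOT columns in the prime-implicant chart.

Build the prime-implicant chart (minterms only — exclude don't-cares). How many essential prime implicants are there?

[col 0] 00001*, 00011*, 00100*, 00110*, 01000*, 01001*, 01010*, 01011*, 01111*, 10001*, 10010*, 10100*, 10110*, 10111*, 11001*, 11100*, 11111*
[col 1] -0001*, -0100*, -0110*, -1001*, -1111, 0-001*, 0-011*, 000-1*, 001-0*, 01-11, 010-0*, 010-1*, 0100-*, 0101-*, 1-001*, 1-100, 1-111, 10-10, 101-0*, 1011-
[col 2] --001, -01-0, 0-0-1, 010--
Prime implicants: --001, -01-0, -1111, 0-0-1, 01-11, 010--, 1-100, 1-111, 10-10, 1011-
PI chart (minterm → PIs covering it):
  3 | 0-0-1  (sole → essential)
  4 | -01-0  (sole → essential)
  6 | -01-0  (sole → essential)
  8 | 010--  (sole → essential)
  9 | --001,0-0-1,010--
  10 | 010--  (sole → essential)
  11 | 0-0-1,01-11,010--
  15 | -1111,01-11
  17 | --001  (sole → essential)
  18 | 10-10  (sole → essential)
  23 | 1-111,1011-
  25 | --001  (sole → essential)
  28 | 1-100  (sole → essential)
  31 | -1111,1-111
Essential prime implicants: --001, -01-0, 0-0-1, 010--, 1-100, 10-10

6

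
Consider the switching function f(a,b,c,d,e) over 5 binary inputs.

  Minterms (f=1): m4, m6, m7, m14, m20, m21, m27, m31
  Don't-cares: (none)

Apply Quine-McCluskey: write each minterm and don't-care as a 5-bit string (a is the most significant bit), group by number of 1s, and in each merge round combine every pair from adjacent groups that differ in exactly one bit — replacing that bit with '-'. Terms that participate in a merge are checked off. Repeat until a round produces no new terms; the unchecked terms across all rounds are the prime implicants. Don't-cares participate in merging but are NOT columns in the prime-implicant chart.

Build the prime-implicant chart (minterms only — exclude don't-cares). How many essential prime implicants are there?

Round 0: 00100✓ 00110✓ 00111✓ 01110✓ 10100✓ 10101✓ 11011✓ 11111✓
Round 1: -0100 0-110 001-0 0011- 1010- 11-11
PIs = {-0100, 0-110, 001-0, 0011-, 1010-, 11-11}
Coverage chart:
  m4: -0100,001-0
  m6: 0-110,001-0,0011-
  m7: 0011- ←essential
  m14: 0-110 ←essential
  m20: -0100,1010-
  m21: 1010- ←essential
  m27: 11-11 ←essential
  m31: 11-11 ←essential
Essential: 0-110, 0011-, 1010-, 11-11

4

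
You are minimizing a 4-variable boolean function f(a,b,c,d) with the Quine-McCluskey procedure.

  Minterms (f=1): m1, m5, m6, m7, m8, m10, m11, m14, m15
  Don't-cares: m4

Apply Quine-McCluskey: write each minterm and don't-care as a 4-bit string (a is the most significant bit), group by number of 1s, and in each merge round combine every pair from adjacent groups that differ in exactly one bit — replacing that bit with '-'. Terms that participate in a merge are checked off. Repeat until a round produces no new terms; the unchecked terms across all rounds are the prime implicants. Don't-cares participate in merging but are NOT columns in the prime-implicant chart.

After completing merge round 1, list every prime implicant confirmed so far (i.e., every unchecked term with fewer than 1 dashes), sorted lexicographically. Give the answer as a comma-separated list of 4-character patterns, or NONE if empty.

[col 0] 0001*, 0100*, 0101*, 0110*, 0111*, 1000*, 1010*, 1011*, 1110*, 1111*
[col 1] -110*, -111*, 0-01, 01-0*, 01-1*, 010-*, 011-*, 1-10*, 1-11*, 10-0, 101-*, 111-*
[col 2] -11-, 01--, 1-1-
Prime implicants: -11-, 0-01, 01--, 1-1-, 10-0

NONE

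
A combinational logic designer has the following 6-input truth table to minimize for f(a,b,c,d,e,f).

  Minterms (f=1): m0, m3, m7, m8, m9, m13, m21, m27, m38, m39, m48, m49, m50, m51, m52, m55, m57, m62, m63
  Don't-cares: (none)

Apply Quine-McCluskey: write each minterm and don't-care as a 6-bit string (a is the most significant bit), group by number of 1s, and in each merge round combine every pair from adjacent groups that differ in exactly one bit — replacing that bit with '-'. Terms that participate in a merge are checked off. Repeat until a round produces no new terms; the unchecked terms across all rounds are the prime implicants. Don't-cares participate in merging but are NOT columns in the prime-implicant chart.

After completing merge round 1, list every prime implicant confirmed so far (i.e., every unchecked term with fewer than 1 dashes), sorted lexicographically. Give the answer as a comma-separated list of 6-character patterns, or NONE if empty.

Round 0: 000000✓ 000011✓ 000111✓ 001000✓ 001001✓ 001101✓ 010101 011011 100110✓ 100111✓ 110000✓ 110001✓ 110010✓ 110011✓ 110100✓ 110111✓ 111001✓ 111110✓ 111111✓
Round 1: -00111 00-000 000-11 001-01 00100- 1-0111 10011- 11-001 11-111 110-00 110-11 1100-0✓ 1100-1✓ 11000-✓ 11001-✓ 11111-
Round 2: 1100--
PIs = {-00111, 00-000, 000-11, 001-01, 00100-, 010101, 011011, 1-0111, 10011-, 11-001, 11-111, 110-00, 110-11, 1100--, 11111-}

010101, 011011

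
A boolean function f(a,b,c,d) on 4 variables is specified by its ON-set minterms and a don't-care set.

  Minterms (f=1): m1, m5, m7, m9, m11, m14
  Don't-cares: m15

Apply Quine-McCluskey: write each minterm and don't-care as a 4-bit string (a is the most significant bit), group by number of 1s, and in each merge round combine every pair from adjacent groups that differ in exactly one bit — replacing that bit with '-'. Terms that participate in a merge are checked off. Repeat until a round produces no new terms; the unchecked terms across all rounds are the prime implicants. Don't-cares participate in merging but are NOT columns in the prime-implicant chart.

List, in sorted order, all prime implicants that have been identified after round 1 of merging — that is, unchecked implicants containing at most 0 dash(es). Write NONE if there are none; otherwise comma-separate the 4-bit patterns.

NONE

[col 0] 0001*, 0101*, 0111*, 1001*, 1011*, 1110*, 1111*
[col 1] -001, -111, 0-01, 01-1, 1-11, 10-1, 111-
Prime implicants: -001, -111, 0-01, 01-1, 1-11, 10-1, 111-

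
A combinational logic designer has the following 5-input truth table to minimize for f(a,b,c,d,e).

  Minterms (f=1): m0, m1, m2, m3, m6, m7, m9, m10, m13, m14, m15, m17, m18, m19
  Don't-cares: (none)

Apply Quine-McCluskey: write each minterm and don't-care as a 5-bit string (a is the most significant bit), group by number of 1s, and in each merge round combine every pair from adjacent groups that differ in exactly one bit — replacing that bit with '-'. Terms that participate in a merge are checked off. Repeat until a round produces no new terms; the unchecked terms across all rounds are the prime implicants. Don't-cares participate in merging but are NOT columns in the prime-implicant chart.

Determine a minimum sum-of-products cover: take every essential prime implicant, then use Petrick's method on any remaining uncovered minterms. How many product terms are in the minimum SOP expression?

Round 0: 00000✓ 00001✓ 00010✓ 00011✓ 00110✓ 00111✓ 01001✓ 01010✓ 01101✓ 01110✓ 01111✓ 10001✓ 10010✓ 10011✓
Round 1: -0001✓ -0010✓ -0011✓ 0-001 0-010✓ 0-110✓ 0-111✓ 00-10✓ 00-11✓ 000-0✓ 000-1✓ 0000-✓ 0001-✓ 0011-✓ 01-01 01-10✓ 011-1 0111-✓ 100-1✓ 1001-✓
Round 2: -00-1 -001- 0--10 0-11- 00-1- 000--
PIs = {-00-1, -001-, 0--10, 0-001, 0-11-, 00-1-, 000--, 01-01, 011-1}
Coverage chart:
  m0: 000-- ←essential
  m1: -00-1,0-001,000--
  m2: -001-,0--10,00-1-,000--
  m3: -00-1,-001-,00-1-,000--
  m6: 0--10,0-11-,00-1-
  m7: 0-11-,00-1-
  m9: 0-001,01-01
  m10: 0--10 ←essential
  m13: 01-01,011-1
  m14: 0--10,0-11-
  m15: 0-11-,011-1
  m17: -00-1 ←essential
  m18: -001- ←essential
  m19: -00-1,-001-
Essential: -00-1, -001-, 0--10, 000--
Petrick residual → 0-11-, 01-01
Min cover (6 terms): b'c'e + b'c'd + a'de' + a'cd + a'b'c' + a'bd'e

6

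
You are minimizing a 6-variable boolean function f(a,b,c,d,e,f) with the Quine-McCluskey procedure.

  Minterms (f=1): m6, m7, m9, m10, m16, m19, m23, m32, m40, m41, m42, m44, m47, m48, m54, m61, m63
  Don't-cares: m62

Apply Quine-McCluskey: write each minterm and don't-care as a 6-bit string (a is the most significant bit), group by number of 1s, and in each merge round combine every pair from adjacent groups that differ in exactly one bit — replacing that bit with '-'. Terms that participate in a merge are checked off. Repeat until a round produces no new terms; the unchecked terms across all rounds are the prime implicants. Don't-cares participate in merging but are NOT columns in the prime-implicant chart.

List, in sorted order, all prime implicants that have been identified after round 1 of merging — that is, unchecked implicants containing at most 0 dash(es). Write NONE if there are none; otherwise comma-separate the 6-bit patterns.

NONE

Round 0: 000110✓ 000111✓ 001001✓ 001010✓ 010000✓ 010011✓ 010111✓ 100000✓ 101000✓ 101001✓ 101010✓ 101100✓ 101111✓ 110000✓ 110110✓ 111101✓ 111110✓ 111111✓
Round 1: -01001 -01010 -10000 0-0111 00011- 010-11 1-0000 1-1111 10-000 101-00 1010-0 10100- 11-110 1111-1 11111-
PIs = {-01001, -01010, -10000, 0-0111, 00011-, 010-11, 1-0000, 1-1111, 10-000, 101-00, 1010-0, 10100-, 11-110, 1111-1, 11111-}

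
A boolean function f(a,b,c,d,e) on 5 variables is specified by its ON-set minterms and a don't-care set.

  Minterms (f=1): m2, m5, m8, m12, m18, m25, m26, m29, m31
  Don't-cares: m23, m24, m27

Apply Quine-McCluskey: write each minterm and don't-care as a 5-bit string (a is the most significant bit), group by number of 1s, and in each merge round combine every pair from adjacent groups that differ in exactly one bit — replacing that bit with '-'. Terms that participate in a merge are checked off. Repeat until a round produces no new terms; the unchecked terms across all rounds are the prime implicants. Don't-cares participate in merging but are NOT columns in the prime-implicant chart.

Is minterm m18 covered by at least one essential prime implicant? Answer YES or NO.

[col 0] 00010*, 00101, 01000*, 01100*, 10010*, 10111*, 11000*, 11001*, 11010*, 11011*, 11101*, 11111*
[col 1] -0010, -1000, 01-00, 1-010, 1-111, 11-01*, 11-11*, 110-0*, 110-1*, 1100-*, 1101-*, 111-1*
[col 2] 11--1, 110--
Prime implicants: -0010, -1000, 00101, 01-00, 1-010, 1-111, 11--1, 110--
PI chart (minterm → PIs covering it):
  2 | -0010  (sole → essential)
  5 | 00101  (sole → essential)
  8 | -1000,01-00
  12 | 01-00  (sole → essential)
  18 | -0010,1-010
  25 | 11--1,110--
  26 | 1-010,110--
  29 | 11--1  (sole → essential)
  31 | 1-111,11--1
Essential prime implicants: -0010, 00101, 01-00, 11--1

YES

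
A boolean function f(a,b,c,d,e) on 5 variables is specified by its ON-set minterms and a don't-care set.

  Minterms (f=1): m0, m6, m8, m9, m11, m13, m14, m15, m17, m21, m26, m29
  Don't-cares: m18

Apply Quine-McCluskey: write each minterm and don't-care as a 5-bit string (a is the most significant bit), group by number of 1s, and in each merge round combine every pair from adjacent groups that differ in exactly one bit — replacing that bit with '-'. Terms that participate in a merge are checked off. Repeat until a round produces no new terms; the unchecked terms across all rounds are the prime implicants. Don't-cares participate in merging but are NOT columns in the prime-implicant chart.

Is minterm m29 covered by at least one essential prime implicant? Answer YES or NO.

NO

size-2^0 implicants → 00000(✓)  00110(✓)  01000(✓)  01001(✓)  01011(✓)  01101(✓)  01110(✓)  01111(✓)  10001(✓)  10010(✓)  10101(✓)  11010(✓)  11101(✓)
size-2^1 implicants → -1101  0-000  0-110  01-01(✓)  01-11(✓)  010-1(✓)  0100-  011-1(✓)  0111-  1-010  1-101  10-01
size-2^2 implicants → 01--1
Unchecked terms (primes): -1101, 0-000, 0-110, 01--1, 0100-, 0111-, 1-010, 1-101, 10-01
Minterm coverage:
  m0 ⊆ 0-000 [E]
  m6 ⊆ 0-110 [E]
  m8 ⊆ 0-000,0100-
  m9 ⊆ 01--1,0100-
  m11 ⊆ 01--1 [E]
  m13 ⊆ -1101,01--1
  m14 ⊆ 0-110,0111-
  m15 ⊆ 01--1,0111-
  m17 ⊆ 10-01 [E]
  m21 ⊆ 1-101,10-01
  m26 ⊆ 1-010 [E]
  m29 ⊆ -1101,1-101
E = {0-000, 0-110, 01--1, 1-010, 10-01}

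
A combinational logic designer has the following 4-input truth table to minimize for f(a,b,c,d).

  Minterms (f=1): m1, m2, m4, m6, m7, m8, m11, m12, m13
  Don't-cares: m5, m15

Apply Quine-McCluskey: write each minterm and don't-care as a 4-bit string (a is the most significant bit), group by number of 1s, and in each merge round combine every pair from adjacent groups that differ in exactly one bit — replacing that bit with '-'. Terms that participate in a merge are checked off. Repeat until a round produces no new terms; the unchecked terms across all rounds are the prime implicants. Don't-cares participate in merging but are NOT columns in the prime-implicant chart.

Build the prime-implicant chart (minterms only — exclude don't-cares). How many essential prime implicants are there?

Round 0: 0001✓ 0010✓ 0100✓ 0101✓ 0110✓ 0111✓ 1000✓ 1011✓ 1100✓ 1101✓ 1111✓
Round 1: -100✓ -101✓ -111✓ 0-01 0-10 01-0✓ 01-1✓ 010-✓ 011-✓ 1-00 1-11 11-1✓ 110-✓
Round 2: -1-1 -10- 01--
PIs = {-1-1, -10-, 0-01, 0-10, 01--, 1-00, 1-11}
Coverage chart:
  m1: 0-01 ←essential
  m2: 0-10 ←essential
  m4: -10-,01--
  m6: 0-10,01--
  m7: -1-1,01--
  m8: 1-00 ←essential
  m11: 1-11 ←essential
  m12: -10-,1-00
  m13: -1-1,-10-
Essential: 0-01, 0-10, 1-00, 1-11

4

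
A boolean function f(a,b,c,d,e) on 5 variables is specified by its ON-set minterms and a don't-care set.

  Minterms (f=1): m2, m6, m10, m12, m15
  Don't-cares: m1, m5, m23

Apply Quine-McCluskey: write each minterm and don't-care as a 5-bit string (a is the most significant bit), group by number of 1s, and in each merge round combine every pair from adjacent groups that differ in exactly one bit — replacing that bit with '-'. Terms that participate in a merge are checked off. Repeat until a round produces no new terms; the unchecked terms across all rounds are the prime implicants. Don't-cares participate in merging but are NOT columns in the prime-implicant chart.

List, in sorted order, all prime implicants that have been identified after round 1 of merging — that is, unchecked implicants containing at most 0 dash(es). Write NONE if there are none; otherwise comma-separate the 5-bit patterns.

Round 0: 00001✓ 00010✓ 00101✓ 00110✓ 01010✓ 01100 01111 10111
Round 1: 0-010 00-01 00-10
PIs = {0-010, 00-01, 00-10, 01100, 01111, 10111}

01100, 01111, 10111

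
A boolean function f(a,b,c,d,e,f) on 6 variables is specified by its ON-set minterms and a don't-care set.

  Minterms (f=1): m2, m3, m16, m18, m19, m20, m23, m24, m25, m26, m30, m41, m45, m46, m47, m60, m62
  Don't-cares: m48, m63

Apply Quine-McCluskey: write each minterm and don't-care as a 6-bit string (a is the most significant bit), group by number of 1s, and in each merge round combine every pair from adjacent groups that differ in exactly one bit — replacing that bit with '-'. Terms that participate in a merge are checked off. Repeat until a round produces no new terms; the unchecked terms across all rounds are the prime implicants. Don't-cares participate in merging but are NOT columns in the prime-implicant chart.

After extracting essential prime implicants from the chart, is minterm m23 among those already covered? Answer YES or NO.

YES

size-2^0 implicants → 000010(✓)  000011(✓)  010000(✓)  010010(✓)  010011(✓)  010100(✓)  010111(✓)  011000(✓)  011001(✓)  011010(✓)  011110(✓)  101001(✓)  101101(✓)  101110(✓)  101111(✓)  110000(✓)  111100(✓)  111110(✓)  111111(✓)
size-2^1 implicants → -10000  -11110  0-0010(✓)  0-0011(✓)  00001-(✓)  01-000(✓)  01-010(✓)  010-00  010-11  0100-0(✓)  01001-(✓)  011-10  0110-0(✓)  01100-  1-1110(✓)  1-1111(✓)  101-01  1011-1  10111-(✓)  1111-0  11111-(✓)
size-2^2 implicants → 0-001-  01-0-0  1-111-
Unchecked terms (primes): -10000, -11110, 0-001-, 01-0-0, 010-00, 010-11, 011-10, 01100-, 1-111-, 101-01, 1011-1, 1111-0
Minterm coverage:
  m2 ⊆ 0-001- [E]
  m3 ⊆ 0-001- [E]
  m16 ⊆ -10000,01-0-0,010-00
  m18 ⊆ 0-001-,01-0-0
  m19 ⊆ 0-001-,010-11
  m20 ⊆ 010-00 [E]
  m23 ⊆ 010-11 [E]
  m24 ⊆ 01-0-0,01100-
  m25 ⊆ 01100- [E]
  m26 ⊆ 01-0-0,011-10
  m30 ⊆ -11110,011-10
  m41 ⊆ 101-01 [E]
  m45 ⊆ 101-01,1011-1
  m46 ⊆ 1-111- [E]
  m47 ⊆ 1-111-,1011-1
  m60 ⊆ 1111-0 [E]
  m62 ⊆ -11110,1-111-,1111-0
E = {0-001-, 010-00, 010-11, 01100-, 1-111-, 101-01, 1111-0}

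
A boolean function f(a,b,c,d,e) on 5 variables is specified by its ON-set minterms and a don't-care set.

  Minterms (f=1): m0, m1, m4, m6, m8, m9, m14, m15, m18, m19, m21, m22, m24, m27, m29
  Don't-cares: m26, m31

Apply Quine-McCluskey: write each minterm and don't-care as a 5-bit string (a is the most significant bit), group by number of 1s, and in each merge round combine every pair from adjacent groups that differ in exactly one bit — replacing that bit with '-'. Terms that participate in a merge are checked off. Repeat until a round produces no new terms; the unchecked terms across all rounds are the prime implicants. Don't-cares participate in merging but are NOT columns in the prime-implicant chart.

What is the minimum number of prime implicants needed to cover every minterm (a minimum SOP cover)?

Round 0: 00000✓ 00001✓ 00100✓ 00110✓ 01000✓ 01001✓ 01110✓ 01111✓ 10010✓ 10011✓ 10101✓ 10110✓ 11000✓ 11010✓ 11011✓ 11101✓ 11111✓
Round 1: -0110 -1000 -1111 0-000✓ 0-001✓ 0-110 00-00 0000-✓ 001-0 0100-✓ 0111- 1-010✓ 1-011✓ 1-101 10-10 1001-✓ 11-11 110-0 1101-✓ 111-1
Round 2: 0-00- 1-01-
PIs = {-0110, -1000, -1111, 0-00-, 0-110, 00-00, 001-0, 0111-, 1-01-, 1-101, 10-10, 11-11, 110-0, 111-1}
Coverage chart:
  m0: 0-00-,00-00
  m1: 0-00- ←essential
  m4: 00-00,001-0
  m6: -0110,0-110,001-0
  m8: -1000,0-00-
  m9: 0-00- ←essential
  m14: 0-110,0111-
  m15: -1111,0111-
  m18: 1-01-,10-10
  m19: 1-01- ←essential
  m21: 1-101 ←essential
  m22: -0110,10-10
  m24: -1000,110-0
  m27: 1-01-,11-11
  m29: 1-101,111-1
Essential: 0-00-, 1-01-, 1-101
Petrick residual → -0110, -1000, 00-00, 0111-
Min cover (7 terms): b'cde' + bc'd'e' + a'c'd' + a'b'd'e' + a'bcd + ac'd + acd'e

7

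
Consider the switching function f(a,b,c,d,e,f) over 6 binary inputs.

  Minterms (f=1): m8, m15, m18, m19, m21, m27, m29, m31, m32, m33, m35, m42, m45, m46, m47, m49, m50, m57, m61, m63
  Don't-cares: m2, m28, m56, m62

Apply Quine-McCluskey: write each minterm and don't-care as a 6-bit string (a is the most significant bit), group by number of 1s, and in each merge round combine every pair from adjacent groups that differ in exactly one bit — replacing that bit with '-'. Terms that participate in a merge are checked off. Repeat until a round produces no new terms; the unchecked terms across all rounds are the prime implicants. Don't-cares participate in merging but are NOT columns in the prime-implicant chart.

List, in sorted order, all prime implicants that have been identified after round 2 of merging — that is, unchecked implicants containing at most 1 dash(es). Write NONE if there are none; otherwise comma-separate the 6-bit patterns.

size-2^0 implicants → 000010(✓)  001000  001111(✓)  010010(✓)  010011(✓)  010101(✓)  011011(✓)  011100(✓)  011101(✓)  011111(✓)  100000(✓)  100001(✓)  100011(✓)  101010(✓)  101101(✓)  101110(✓)  101111(✓)  110001(✓)  110010(✓)  111000(✓)  111001(✓)  111101(✓)  111110(✓)  111111(✓)
size-2^1 implicants → -01111(✓)  -10010  -11101(✓)  -11111(✓)  0-0010  0-1111(✓)  01-011  01-101  01001-  011-11  0111-1(✓)  01110-  1-0001  1-1101(✓)  1-1110(✓)  1-1111(✓)  1000-1  10000-  101-10  1011-1(✓)  10111-(✓)  11-001  111-01  11100-  1111-1(✓)  11111-(✓)
size-2^2 implicants → --1111  -111-1  1-11-1  1-111-
Unchecked terms (primes): --1111, -10010, -111-1, 0-0010, 001000, 01-011, 01-101, 01001-, 011-11, 01110-, 1-0001, 1-11-1, 1-111-, 1000-1, 10000-, 101-10, 11-001, 111-01, 11100-

-10010, 0-0010, 001000, 01-011, 01-101, 01001-, 011-11, 01110-, 1-0001, 1000-1, 10000-, 101-10, 11-001, 111-01, 11100-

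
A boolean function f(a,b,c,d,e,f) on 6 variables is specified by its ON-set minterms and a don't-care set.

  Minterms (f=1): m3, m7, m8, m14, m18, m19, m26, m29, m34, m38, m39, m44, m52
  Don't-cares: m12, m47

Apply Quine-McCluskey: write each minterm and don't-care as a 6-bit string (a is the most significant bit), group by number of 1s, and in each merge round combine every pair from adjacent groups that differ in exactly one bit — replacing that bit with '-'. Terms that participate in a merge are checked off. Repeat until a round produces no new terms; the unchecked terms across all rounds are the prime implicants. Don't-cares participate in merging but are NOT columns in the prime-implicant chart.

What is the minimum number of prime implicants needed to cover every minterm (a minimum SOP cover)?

9

[col 0] 000011*, 000111*, 001000*, 001100*, 001110*, 010010*, 010011*, 011010*, 011101, 100010*, 100110*, 100111*, 101100*, 101111*, 110100
[col 1] -00111, -01100, 0-0011, 000-11, 001-00, 0011-0, 01-010, 01001-, 10-111, 100-10, 10011-
Prime implicants: -00111, -01100, 0-0011, 000-11, 001-00, 0011-0, 01-010, 01001-, 011101, 10-111, 100-10, 10011-, 110100
PI chart (minterm → PIs covering it):
  3 | 0-0011,000-11
  7 | -00111,000-11
  8 | 001-00  (sole → essential)
  14 | 0011-0  (sole → essential)
  18 | 01-010,01001-
  19 | 0-0011,01001-
  26 | 01-010  (sole → essential)
  29 | 011101  (sole → essential)
  34 | 100-10  (sole → essential)
  38 | 100-10,10011-
  39 | -00111,10-111,10011-
  44 | -01100  (sole → essential)
  52 | 110100  (sole → essential)
Essential prime implicants: -01100, 001-00, 0011-0, 01-010, 011101, 100-10, 110100
Petrick residual → -00111, 0-0011
Minimum SOP uses 9 PIs: b'c'def + b'cde'f' + a'c'd'ef + a'b'ce'f' + a'b'cdf' + a'bd'ef' + a'bcde'f + ab'c'ef' + abc'de'f'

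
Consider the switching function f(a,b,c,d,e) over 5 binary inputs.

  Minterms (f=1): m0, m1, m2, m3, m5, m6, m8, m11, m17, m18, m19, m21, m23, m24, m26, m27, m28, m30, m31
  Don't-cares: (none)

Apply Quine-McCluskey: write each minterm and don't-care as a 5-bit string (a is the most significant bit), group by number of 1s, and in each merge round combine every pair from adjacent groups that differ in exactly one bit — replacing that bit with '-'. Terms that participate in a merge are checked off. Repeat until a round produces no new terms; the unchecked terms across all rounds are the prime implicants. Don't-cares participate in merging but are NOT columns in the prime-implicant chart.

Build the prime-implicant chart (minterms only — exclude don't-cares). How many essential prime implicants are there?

4

Round 0: 00000✓ 00001✓ 00010✓ 00011✓ 00101✓ 00110✓ 01000✓ 01011✓ 10001✓ 10010✓ 10011✓ 10101✓ 10111✓ 11000✓ 11010✓ 11011✓ 11100✓ 11110✓ 11111✓
Round 1: -0001✓ -0010✓ -0011✓ -0101✓ -1000 -1011✓ 0-000 0-011✓ 00-01✓ 00-10 000-0✓ 000-1✓ 0000-✓ 0001-✓ 1-010✓ 1-011✓ 1-111✓ 10-01✓ 10-11✓ 100-1✓ 1001-✓ 101-1✓ 11-00✓ 11-10✓ 11-11✓ 110-0✓ 1101-✓ 111-0✓ 1111-✓
Round 2: --011 -0-01 -00-1 -001- 000-- 1--11 1-01- 10--1 11--0 11-1-
PIs = {--011, -0-01, -00-1, -001-, -1000, 0-000, 00-10, 000--, 1--11, 1-01-, 10--1, 11--0, 11-1-}
Coverage chart:
  m0: 0-000,000--
  m1: -0-01,-00-1,000--
  m2: -001-,00-10,000--
  m3: --011,-00-1,-001-,000--
  m5: -0-01 ←essential
  m6: 00-10 ←essential
  m8: -1000,0-000
  m11: --011 ←essential
  m17: -0-01,-00-1,10--1
  m18: -001-,1-01-
  m19: --011,-00-1,-001-,1--11,1-01-,10--1
  m21: -0-01,10--1
  m23: 1--11,10--1
  m24: -1000,11--0
  m26: 1-01-,11--0,11-1-
  m27: --011,1--11,1-01-,11-1-
  m28: 11--0 ←essential
  m30: 11--0,11-1-
  m31: 1--11,11-1-
Essential: --011, -0-01, 00-10, 11--0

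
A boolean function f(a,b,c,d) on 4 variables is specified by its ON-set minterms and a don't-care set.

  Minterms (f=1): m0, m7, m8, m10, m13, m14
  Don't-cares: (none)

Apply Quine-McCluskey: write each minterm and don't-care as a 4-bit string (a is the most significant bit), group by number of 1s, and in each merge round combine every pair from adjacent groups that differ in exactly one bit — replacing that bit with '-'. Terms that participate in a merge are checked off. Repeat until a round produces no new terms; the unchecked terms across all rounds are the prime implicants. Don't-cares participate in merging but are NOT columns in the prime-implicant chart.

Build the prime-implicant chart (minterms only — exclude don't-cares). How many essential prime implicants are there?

4

size-2^0 implicants → 0000(✓)  0111  1000(✓)  1010(✓)  1101  1110(✓)
size-2^1 implicants → -000  1-10  10-0
Unchecked terms (primes): -000, 0111, 1-10, 10-0, 1101
Minterm coverage:
  m0 ⊆ -000 [E]
  m7 ⊆ 0111 [E]
  m8 ⊆ -000,10-0
  m10 ⊆ 1-10,10-0
  m13 ⊆ 1101 [E]
  m14 ⊆ 1-10 [E]
E = {-000, 0111, 1-10, 1101}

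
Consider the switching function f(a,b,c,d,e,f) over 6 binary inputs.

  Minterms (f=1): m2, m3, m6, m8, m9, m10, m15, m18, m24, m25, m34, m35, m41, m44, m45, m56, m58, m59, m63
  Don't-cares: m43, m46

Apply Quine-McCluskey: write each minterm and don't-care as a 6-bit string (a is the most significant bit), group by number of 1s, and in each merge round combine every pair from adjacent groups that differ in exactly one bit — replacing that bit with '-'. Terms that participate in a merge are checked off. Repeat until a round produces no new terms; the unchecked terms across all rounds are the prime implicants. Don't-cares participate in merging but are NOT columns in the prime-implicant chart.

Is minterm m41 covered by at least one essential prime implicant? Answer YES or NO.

Round 0: 000010✓ 000011✓ 000110✓ 001000✓ 001001✓ 001010✓ 001111 010010✓ 011000✓ 011001✓ 100010✓ 100011✓ 101001✓ 101011✓ 101100✓ 101101✓ 101110✓ 111000✓ 111010✓ 111011✓ 111111✓
Round 1: -00010✓ -00011✓ -01001 -11000 0-0010 0-1000✓ 0-1001✓ 00-010 000-10 00001-✓ 0010-0 00100-✓ 01100-✓ 1-1011 10-011 10001-✓ 101-01 1010-1 1011-0 10110- 111-11 1110-0 11101-
Round 2: -0001- 0-100-
PIs = {-0001-, -01001, -11000, 0-0010, 0-100-, 00-010, 000-10, 0010-0, 001111, 1-1011, 10-011, 101-01, 1010-1, 1011-0, 10110-, 111-11, 1110-0, 11101-}
Coverage chart:
  m2: -0001-,0-0010,00-010,000-10
  m3: -0001- ←essential
  m6: 000-10 ←essential
  m8: 0-100-,0010-0
  m9: -01001,0-100-
  m10: 00-010,0010-0
  m15: 001111 ←essential
  m18: 0-0010 ←essential
  m24: -11000,0-100-
  m25: 0-100- ←essential
  m34: -0001- ←essential
  m35: -0001-,10-011
  m41: -01001,101-01,1010-1
  m44: 1011-0,10110-
  m45: 101-01,10110-
  m56: -11000,1110-0
  m58: 1110-0,11101-
  m59: 1-1011,111-11,11101-
  m63: 111-11 ←essential
Essential: -0001-, 0-0010, 0-100-, 000-10, 001111, 111-11

NO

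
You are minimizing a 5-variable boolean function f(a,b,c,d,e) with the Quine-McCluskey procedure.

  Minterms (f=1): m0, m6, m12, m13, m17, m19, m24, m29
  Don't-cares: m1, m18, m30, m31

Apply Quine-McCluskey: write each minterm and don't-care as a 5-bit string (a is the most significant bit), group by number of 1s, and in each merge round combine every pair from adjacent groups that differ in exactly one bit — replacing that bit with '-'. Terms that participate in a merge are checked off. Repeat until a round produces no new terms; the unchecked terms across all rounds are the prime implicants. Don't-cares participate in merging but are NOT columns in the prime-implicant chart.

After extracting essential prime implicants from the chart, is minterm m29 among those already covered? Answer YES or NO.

[col 0] 00000*, 00001*, 00110, 01100*, 01101*, 10001*, 10010*, 10011*, 11000, 11101*, 11110*, 11111*
[col 1] -0001, -1101, 0000-, 0110-, 100-1, 1001-, 111-1, 1111-
Prime implicants: -0001, -1101, 0000-, 00110, 0110-, 100-1, 1001-, 11000, 111-1, 1111-
PI chart (minterm → PIs covering it):
  0 | 0000-  (sole → essential)
  6 | 00110  (sole → essential)
  12 | 0110-  (sole → essential)
  13 | -1101,0110-
  17 | -0001,100-1
  19 | 100-1,1001-
  24 | 11000  (sole → essential)
  29 | -1101,111-1
Essential prime implicants: 0000-, 00110, 0110-, 11000

NO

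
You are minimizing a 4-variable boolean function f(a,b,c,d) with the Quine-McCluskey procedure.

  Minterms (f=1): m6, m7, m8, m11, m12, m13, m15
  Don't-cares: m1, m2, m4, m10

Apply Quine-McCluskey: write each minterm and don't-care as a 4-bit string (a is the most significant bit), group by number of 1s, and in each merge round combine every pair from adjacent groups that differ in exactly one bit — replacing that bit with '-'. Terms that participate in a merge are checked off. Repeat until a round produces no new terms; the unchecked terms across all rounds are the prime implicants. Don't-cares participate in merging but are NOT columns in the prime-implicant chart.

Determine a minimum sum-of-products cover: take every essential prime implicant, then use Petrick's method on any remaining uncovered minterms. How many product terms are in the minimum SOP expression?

4

[col 0] 0001, 0010*, 0100*, 0110*, 0111*, 1000*, 1010*, 1011*, 1100*, 1101*, 1111*
[col 1] -010, -100, -111, 0-10, 01-0, 011-, 1-00, 1-11, 10-0, 101-, 11-1, 110-
Prime implicants: -010, -100, -111, 0-10, 0001, 01-0, 011-, 1-00, 1-11, 10-0, 101-, 11-1, 110-
PI chart (minterm → PIs covering it):
  6 | 0-10,01-0,011-
  7 | -111,011-
  8 | 1-00,10-0
  11 | 1-11,101-
  12 | -100,1-00,110-
  13 | 11-1,110-
  15 | -111,1-11,11-1
(no essential prime implicants)
Petrick residual → 011-, 1-00, 1-11, 11-1
Minimum SOP uses 4 PIs: a'bc + ac'd' + acd + abd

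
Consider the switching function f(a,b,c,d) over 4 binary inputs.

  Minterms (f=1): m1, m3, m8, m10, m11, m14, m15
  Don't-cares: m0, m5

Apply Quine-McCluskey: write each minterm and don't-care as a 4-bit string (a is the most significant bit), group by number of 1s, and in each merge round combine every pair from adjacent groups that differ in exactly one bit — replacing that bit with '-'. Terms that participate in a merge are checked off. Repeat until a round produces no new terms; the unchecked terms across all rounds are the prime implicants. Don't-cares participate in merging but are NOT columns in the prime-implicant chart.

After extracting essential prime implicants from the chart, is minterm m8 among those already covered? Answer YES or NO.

[col 0] 0000*, 0001*, 0011*, 0101*, 1000*, 1010*, 1011*, 1110*, 1111*
[col 1] -000, -011, 0-01, 00-1, 000-, 1-10*, 1-11*, 10-0, 101-*, 111-*
[col 2] 1-1-
Prime implicants: -000, -011, 0-01, 00-1, 000-, 1-1-, 10-0
PI chart (minterm → PIs covering it):
  1 | 0-01,00-1,000-
  3 | -011,00-1
  8 | -000,10-0
  10 | 1-1-,10-0
  11 | -011,1-1-
  14 | 1-1-  (sole → essential)
  15 | 1-1-  (sole → essential)
Essential prime implicants: 1-1-

NO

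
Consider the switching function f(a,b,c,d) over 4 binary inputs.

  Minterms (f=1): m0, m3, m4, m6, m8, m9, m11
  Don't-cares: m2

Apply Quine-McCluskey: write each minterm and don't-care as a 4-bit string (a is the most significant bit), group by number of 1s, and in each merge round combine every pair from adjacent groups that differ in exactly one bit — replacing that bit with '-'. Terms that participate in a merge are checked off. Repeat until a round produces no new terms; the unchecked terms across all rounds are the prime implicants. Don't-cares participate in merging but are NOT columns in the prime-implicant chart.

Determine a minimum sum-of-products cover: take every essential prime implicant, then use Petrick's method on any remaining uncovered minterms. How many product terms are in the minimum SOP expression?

3

[col 0] 0000*, 0010*, 0011*, 0100*, 0110*, 1000*, 1001*, 1011*
[col 1] -000, -011, 0-00*, 0-10*, 00-0*, 001-, 01-0*, 10-1, 100-
[col 2] 0--0
Prime implicants: -000, -011, 0--0, 001-, 10-1, 100-
PI chart (minterm → PIs covering it):
  0 | -000,0--0
  3 | -011,001-
  4 | 0--0  (sole → essential)
  6 | 0--0  (sole → essential)
  8 | -000,100-
  9 | 10-1,100-
  11 | -011,10-1
Essential prime implicants: 0--0
Petrick residual → -011, 100-
Minimum SOP uses 3 PIs: b'cd + a'd' + ab'c'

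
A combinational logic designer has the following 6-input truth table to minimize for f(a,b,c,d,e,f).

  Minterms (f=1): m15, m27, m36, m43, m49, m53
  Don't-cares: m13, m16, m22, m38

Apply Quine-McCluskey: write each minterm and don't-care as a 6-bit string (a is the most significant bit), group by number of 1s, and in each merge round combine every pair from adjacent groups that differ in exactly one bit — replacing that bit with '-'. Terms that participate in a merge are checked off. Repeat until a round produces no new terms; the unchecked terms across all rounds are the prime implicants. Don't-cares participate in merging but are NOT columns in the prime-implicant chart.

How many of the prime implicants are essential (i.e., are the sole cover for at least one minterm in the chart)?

5

Round 0: 001101✓ 001111✓ 010000 010110 011011 100100✓ 100110✓ 101011 110001✓ 110101✓
Round 1: 0011-1 1001-0 110-01
PIs = {0011-1, 010000, 010110, 011011, 1001-0, 101011, 110-01}
Coverage chart:
  m15: 0011-1 ←essential
  m27: 011011 ←essential
  m36: 1001-0 ←essential
  m43: 101011 ←essential
  m49: 110-01 ←essential
  m53: 110-01 ←essential
Essential: 0011-1, 011011, 1001-0, 101011, 110-01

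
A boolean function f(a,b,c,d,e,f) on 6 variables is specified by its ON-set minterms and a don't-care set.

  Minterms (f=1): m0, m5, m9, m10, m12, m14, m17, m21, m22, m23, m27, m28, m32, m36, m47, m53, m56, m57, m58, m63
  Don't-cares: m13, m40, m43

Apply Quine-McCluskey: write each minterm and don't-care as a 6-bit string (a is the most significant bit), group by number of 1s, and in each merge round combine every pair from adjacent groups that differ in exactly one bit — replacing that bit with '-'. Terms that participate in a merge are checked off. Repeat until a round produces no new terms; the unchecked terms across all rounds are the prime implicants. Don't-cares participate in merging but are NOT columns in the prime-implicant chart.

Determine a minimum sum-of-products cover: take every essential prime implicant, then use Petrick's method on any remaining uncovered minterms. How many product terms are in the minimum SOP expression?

size-2^0 implicants → 000000(✓)  000101(✓)  001001(✓)  001010(✓)  001100(✓)  001101(✓)  001110(✓)  010001(✓)  010101(✓)  010110(✓)  010111(✓)  011011  011100(✓)  100000(✓)  100100(✓)  101000(✓)  101011(✓)  101111(✓)  110101(✓)  111000(✓)  111001(✓)  111010(✓)  111111(✓)
size-2^1 implicants → -00000  -10101  0-0101  0-1100  00-101  001-01  001-10  0011-0  00110-  010-01  0101-1  01011-  1-1000  1-1111  10-000  100-00  101-11  1110-0  11100-
Unchecked terms (primes): -00000, -10101, 0-0101, 0-1100, 00-101, 001-01, 001-10, 0011-0, 00110-, 010-01, 0101-1, 01011-, 011011, 1-1000, 1-1111, 10-000, 100-00, 101-11, 1110-0, 11100-
Minterm coverage:
  m0 ⊆ -00000 [E]
  m5 ⊆ 0-0101,00-101
  m9 ⊆ 001-01 [E]
  m10 ⊆ 001-10 [E]
  m12 ⊆ 0-1100,0011-0,00110-
  m14 ⊆ 001-10,0011-0
  m17 ⊆ 010-01 [E]
  m21 ⊆ -10101,0-0101,010-01,0101-1
  m22 ⊆ 01011- [E]
  m23 ⊆ 0101-1,01011-
  m27 ⊆ 011011 [E]
  m28 ⊆ 0-1100 [E]
  m32 ⊆ -00000,10-000,100-00
  m36 ⊆ 100-00 [E]
  m47 ⊆ 1-1111,101-11
  m53 ⊆ -10101 [E]
  m56 ⊆ 1-1000,1110-0,11100-
  m57 ⊆ 11100- [E]
  m58 ⊆ 1110-0 [E]
  m63 ⊆ 1-1111 [E]
E = {-00000, -10101, 0-1100, 001-01, 001-10, 010-01, 01011-, 011011, 1-1111, 100-00, 1110-0, 11100-}
Petrick residual → 0-0101
Cover = b'c'd'e'f' + bc'de'f + a'c'de'f + a'cde'f' + a'b'ce'f + a'b'cef' + a'bc'e'f + a'bc'de + a'bcd'ef + acdef + ab'c'e'f' + abcd'f' + abcd'e'  |cover|=13

13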